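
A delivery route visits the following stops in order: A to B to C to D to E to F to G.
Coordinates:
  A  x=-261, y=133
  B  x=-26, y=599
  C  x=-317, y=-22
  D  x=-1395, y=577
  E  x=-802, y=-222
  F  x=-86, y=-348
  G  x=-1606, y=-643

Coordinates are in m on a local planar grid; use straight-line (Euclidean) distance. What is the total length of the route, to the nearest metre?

Leg distances:
A→B: 521.9 m  (cumulative 521.9 m)
B→C: 685.8 m  (cumulative 1207.7 m)
C→D: 1233.2 m  (cumulative 2440.9 m)
D→E: 995.0 m  (cumulative 3436.0 m)
E→F: 727.0 m  (cumulative 4163.0 m)
F→G: 1548.4 m  (cumulative 5711.3 m)
Total route length ≈ 5711 m.

5711 m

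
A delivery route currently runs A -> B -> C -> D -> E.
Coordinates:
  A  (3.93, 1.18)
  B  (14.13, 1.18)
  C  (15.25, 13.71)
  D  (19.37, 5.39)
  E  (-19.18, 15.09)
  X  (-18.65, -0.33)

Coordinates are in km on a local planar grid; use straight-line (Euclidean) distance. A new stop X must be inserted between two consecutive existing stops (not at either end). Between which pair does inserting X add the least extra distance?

Added distance for inserting X between each consecutive pair:
A–B: 45.2 km
B–C: 56.9 km
C–D: 65.9 km
D–E: 14.1 km
Smallest added distance is 14.1 km, inserting between D and E.

between D and E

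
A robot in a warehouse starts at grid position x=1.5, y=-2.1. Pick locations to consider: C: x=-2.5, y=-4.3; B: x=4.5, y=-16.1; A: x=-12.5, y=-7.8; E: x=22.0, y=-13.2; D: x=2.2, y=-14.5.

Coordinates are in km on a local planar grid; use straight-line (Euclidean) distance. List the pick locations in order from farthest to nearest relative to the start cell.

Computing each straight-line distance from x=1.5, y=-2.1:
E x=22.0, y=-13.2: 23.3 km
A x=-12.5, y=-7.8: 15.1 km
B x=4.5, y=-16.1: 14.3 km
D x=2.2, y=-14.5: 12.4 km
C x=-2.5, y=-4.3: 4.6 km

E, A, B, D, C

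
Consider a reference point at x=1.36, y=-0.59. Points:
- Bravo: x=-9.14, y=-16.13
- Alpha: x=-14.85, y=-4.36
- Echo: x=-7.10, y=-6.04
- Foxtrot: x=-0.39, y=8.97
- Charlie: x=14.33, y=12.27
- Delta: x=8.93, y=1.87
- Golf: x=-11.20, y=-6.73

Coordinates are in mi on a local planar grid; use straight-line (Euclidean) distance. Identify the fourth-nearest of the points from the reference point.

Golf

Distance to each, sorted:
Delta: 8.0 mi
Foxtrot: 9.7 mi
Echo: 10.1 mi
Golf: 14.0 mi
Alpha: 16.6 mi
Charlie: 18.3 mi
Bravo: 18.8 mi
The fourth-nearest is Golf at 14.0 mi.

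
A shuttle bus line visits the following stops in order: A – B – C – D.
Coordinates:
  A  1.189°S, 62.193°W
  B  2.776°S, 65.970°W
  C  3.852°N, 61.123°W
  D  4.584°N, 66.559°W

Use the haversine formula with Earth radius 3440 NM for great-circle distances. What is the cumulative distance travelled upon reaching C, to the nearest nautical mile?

739 NM

Leg distances:
A→B: 245.8 NM  (cumulative 245.8 NM)
B→C: 492.9 NM  (cumulative 738.7 NM)
Cumulative distance at C ≈ 739 NM.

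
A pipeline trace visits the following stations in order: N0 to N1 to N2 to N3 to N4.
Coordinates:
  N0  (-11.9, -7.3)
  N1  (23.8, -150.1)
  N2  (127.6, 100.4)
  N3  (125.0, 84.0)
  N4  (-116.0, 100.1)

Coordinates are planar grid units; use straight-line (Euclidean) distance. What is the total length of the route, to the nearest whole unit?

Leg distances:
N0→N1: 147.2  (cumulative 147.2)
N1→N2: 271.2  (cumulative 418.3)
N2→N3: 16.6  (cumulative 435.0)
N3→N4: 241.5  (cumulative 676.5)
Total route length ≈ 676.

676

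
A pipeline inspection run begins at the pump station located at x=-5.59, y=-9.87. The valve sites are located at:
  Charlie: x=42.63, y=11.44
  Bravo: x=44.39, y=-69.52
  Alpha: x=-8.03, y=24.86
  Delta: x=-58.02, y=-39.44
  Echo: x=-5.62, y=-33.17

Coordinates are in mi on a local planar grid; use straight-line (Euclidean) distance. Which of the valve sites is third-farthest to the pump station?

Charlie

Distance to each, sorted:
Bravo: 77.8 mi
Delta: 60.2 mi
Charlie: 52.7 mi
Alpha: 34.8 mi
Echo: 23.3 mi
The third-farthest is Charlie at 52.7 mi.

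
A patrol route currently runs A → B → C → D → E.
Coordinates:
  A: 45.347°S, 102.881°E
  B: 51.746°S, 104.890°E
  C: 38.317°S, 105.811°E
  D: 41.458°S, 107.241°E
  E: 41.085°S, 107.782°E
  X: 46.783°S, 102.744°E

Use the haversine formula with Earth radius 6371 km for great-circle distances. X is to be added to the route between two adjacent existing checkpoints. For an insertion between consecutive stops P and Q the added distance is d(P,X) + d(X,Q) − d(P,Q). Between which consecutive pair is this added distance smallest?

between A and B

Added distance for inserting X between each consecutive pair:
A–B: 6.7 km
B–C: 52.5 km
C–D: 1296.3 km
D–E: 1381.5 km
Smallest added distance is 6.7 km, inserting between A and B.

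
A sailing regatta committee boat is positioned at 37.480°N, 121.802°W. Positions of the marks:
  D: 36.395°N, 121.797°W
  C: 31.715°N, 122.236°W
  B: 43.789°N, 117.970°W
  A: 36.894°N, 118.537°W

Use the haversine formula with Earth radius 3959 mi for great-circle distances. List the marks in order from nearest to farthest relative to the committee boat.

D, A, C, B

Computing each great-circle distance from 37.480°N, 121.802°W:
D 36.395°N, 121.797°W: 75.0 mi
A 36.894°N, 118.537°W: 184.2 mi
C 31.715°N, 122.236°W: 399.1 mi
B 43.789°N, 117.970°W: 479.9 mi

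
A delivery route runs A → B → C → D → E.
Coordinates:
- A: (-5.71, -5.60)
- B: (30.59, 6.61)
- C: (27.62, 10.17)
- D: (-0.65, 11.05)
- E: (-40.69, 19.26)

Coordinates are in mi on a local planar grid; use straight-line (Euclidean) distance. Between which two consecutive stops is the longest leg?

D–E

Leg distances:
A→B: 38.3 mi
B→C: 4.6 mi
C→D: 28.3 mi
D→E: 40.9 mi
The longest leg is D–E at 40.9 mi.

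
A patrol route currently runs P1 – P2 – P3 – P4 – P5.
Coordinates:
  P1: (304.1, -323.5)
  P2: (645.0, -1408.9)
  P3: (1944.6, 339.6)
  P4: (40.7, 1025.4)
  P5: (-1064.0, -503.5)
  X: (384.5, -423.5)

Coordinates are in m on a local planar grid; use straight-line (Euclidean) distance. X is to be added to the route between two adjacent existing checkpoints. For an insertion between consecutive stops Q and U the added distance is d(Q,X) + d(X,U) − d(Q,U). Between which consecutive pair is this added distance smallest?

Added distance for inserting X between each consecutive pair:
P1–P2: 9.9 m
P2–P3: 577.4 m
P3–P4: 1202.2 m
P4–P5: 1053.6 m
Smallest added distance is 9.9 m, inserting between P1 and P2.

between P1 and P2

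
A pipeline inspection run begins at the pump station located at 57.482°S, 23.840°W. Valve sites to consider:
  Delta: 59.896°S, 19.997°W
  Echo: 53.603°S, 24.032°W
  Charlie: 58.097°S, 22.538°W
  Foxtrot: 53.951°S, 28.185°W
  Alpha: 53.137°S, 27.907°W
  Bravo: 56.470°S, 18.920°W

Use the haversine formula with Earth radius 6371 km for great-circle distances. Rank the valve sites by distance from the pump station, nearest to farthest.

Charlie, Bravo, Delta, Echo, Foxtrot, Alpha

Distance from the pump station at 57.482°S, 23.840°W to each:
Charlie 58.097°S, 22.538°W: 103.1 km
Bravo 56.470°S, 18.920°W: 318.6 km
Delta 59.896°S, 19.997°W: 348.3 km
Echo 53.603°S, 24.032°W: 431.5 km
Foxtrot 53.951°S, 28.185°W: 477.5 km
Alpha 53.137°S, 27.907°W: 547.2 km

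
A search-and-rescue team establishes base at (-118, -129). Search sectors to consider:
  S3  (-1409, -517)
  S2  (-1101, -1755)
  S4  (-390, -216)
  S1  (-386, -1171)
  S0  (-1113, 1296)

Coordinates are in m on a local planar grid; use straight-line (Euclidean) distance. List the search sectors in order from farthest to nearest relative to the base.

Computing each straight-line distance from (-118, -129):
S2 (-1101, -1755): 1900.0 m
S0 (-1113, 1296): 1738.0 m
S3 (-1409, -517): 1348.0 m
S1 (-386, -1171): 1075.9 m
S4 (-390, -216): 285.6 m

S2, S0, S3, S1, S4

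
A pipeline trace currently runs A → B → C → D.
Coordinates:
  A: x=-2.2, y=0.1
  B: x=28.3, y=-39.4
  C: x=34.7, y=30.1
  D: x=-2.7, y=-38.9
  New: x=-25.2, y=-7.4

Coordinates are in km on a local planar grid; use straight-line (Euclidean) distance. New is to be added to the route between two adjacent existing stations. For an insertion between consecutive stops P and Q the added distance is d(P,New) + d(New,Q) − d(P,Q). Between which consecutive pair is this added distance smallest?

between C and D

Added distance for inserting New between each consecutive pair:
A–B: 36.6 km
B–C: 63.2 km
C–D: 30.9 km
Smallest added distance is 30.9 km, inserting between C and D.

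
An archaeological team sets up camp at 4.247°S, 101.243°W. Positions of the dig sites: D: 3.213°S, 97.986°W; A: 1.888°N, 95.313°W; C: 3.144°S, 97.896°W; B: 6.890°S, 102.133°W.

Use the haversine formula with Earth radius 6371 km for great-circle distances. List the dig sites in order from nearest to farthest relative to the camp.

Distances from the camp:
B 6.890°S, 102.133°W: 310.0 km
D 3.213°S, 97.986°W: 379.2 km
C 3.144°S, 97.896°W: 391.1 km
A 1.888°N, 95.313°W: 948.5 km

B, D, C, A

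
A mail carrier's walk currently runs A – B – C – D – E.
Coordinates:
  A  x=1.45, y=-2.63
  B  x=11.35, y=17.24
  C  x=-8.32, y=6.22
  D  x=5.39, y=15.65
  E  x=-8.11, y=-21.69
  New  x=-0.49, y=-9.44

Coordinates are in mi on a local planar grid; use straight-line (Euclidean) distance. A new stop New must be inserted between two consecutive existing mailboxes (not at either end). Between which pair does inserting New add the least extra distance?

Added distance for inserting New between each consecutive pair:
A–B: 14.1 mi
B–C: 24.2 mi
C–D: 26.6 mi
D–E: 0.5 mi
Smallest added distance is 0.5 mi, inserting between D and E.

between D and E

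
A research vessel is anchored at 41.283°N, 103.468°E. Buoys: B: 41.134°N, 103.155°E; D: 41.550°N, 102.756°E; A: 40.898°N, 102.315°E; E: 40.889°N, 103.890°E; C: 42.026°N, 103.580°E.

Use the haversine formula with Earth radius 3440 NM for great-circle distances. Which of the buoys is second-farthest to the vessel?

Distance to each, sorted:
A: 57.1 NM
C: 44.9 NM
D: 35.8 NM
E: 30.4 NM
B: 16.7 NM
The second-farthest is C at 44.9 NM.

C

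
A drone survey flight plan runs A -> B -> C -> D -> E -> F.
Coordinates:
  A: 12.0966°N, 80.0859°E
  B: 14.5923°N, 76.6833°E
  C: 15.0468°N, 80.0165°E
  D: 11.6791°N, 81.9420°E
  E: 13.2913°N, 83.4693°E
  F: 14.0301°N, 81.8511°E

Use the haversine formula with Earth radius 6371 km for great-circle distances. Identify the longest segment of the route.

Leg distances:
A→B: 461.0 km
B→C: 361.8 km
C→D: 428.5 km
D→E: 244.2 km
E→F: 193.2 km
The longest leg is A–B at 461.0 km.

A–B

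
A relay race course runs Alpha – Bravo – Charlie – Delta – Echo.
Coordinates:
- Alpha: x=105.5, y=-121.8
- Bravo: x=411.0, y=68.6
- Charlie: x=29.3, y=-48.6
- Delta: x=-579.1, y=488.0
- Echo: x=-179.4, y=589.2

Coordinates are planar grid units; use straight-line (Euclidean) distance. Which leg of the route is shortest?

Alpha–Bravo

Leg distances:
Alpha→Bravo: 360.0
Bravo→Charlie: 399.3
Charlie→Delta: 811.2
Delta→Echo: 412.3
The shortest leg is Alpha–Bravo at 360.0.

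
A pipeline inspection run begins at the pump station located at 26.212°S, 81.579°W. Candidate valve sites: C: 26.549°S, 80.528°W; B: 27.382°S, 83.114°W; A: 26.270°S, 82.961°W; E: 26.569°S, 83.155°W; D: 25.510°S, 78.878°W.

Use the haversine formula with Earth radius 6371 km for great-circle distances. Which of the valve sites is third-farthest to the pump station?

E

Distance to each, sorted:
D: 281.3 km
B: 200.3 km
E: 161.9 km
A: 138.0 km
C: 111.2 km
The third-farthest is E at 161.9 km.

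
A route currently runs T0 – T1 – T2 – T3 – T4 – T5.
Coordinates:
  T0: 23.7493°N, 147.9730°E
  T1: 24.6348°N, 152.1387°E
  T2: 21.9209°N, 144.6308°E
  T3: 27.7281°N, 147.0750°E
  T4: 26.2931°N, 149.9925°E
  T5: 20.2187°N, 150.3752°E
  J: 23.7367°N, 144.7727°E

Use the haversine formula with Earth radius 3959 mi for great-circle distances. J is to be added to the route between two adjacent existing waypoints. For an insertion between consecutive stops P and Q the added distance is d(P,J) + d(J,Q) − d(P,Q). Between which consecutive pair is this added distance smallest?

between T2 and T3

Added distance for inserting J between each consecutive pair:
T0–T1: 401.2 mi
T1–T2: 82.2 mi
T2–T3: 7.1 mi
T3–T4: 477.1 mi
T4–T5: 384.5 mi
Smallest added distance is 7.1 mi, inserting between T2 and T3.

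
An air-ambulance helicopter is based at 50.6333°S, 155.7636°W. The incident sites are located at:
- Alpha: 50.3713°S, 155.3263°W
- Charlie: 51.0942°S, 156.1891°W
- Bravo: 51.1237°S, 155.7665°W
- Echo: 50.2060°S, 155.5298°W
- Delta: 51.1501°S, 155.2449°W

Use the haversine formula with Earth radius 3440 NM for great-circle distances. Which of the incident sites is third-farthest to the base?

Distances from the base (50.6333°S, 155.7636°W):
Delta: 36.7 NM
Charlie: 32.0 NM
Bravo: 29.4 NM
Echo: 27.2 NM
Alpha: 22.9 NM
The third-farthest is Bravo at 29.4 NM.

Bravo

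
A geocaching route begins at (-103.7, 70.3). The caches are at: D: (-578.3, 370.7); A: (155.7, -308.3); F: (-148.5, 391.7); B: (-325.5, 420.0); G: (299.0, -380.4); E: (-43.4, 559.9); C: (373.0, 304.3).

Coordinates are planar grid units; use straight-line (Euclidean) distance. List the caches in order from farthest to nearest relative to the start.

Computing each straight-line distance from (-103.7, 70.3):
G (299.0, -380.4): 604.4
D (-578.3, 370.7): 561.7
C (373.0, 304.3): 531.0
E (-43.4, 559.9): 493.3
A (155.7, -308.3): 458.9
B (-325.5, 420.0): 414.1
F (-148.5, 391.7): 324.5

G, D, C, E, A, B, F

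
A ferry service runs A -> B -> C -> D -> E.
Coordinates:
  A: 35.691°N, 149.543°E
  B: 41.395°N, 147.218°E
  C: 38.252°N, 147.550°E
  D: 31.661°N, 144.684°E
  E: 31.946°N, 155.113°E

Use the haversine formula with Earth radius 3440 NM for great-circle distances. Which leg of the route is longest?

D–E

Leg distances:
A→B: 359.4 NM
B→C: 189.3 NM
C→D: 420.0 NM
D→E: 532.2 NM
The longest leg is D–E at 532.2 NM.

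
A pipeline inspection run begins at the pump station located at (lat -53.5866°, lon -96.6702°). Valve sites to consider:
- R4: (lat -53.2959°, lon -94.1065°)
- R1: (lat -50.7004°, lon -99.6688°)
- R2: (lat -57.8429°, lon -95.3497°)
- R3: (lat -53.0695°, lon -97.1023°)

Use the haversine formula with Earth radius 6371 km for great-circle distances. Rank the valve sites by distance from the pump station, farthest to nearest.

Distances from the pump station:
R2 (lat -57.8429°, lon -95.3497°): 480.4 km
R1 (lat -50.7004°, lon -99.6688°): 380.5 km
R4 (lat -53.2959°, lon -94.1065°): 172.8 km
R3 (lat -53.0695°, lon -97.1023°): 64.3 km

R2, R1, R4, R3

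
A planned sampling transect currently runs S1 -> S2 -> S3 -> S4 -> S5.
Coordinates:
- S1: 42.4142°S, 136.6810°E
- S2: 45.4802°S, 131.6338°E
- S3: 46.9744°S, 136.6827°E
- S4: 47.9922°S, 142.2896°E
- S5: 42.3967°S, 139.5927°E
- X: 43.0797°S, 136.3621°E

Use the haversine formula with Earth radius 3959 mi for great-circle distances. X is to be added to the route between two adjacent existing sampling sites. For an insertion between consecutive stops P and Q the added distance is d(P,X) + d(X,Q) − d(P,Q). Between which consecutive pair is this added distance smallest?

between S1 and S2

Added distance for inserting X between each consecutive pair:
S1–S2: 7.0 mi
S2–S3: 293.8 mi
S3–S4: 442.7 mi
S4–S5: 206.5 mi
Smallest added distance is 7.0 mi, inserting between S1 and S2.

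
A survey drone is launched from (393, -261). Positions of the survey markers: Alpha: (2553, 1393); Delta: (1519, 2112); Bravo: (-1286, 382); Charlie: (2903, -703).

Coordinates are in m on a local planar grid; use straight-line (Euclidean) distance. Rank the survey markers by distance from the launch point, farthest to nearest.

Alpha, Delta, Charlie, Bravo

Distance from the launch point at (393, -261) to each:
Alpha (2553, 1393): 2720.5 m
Delta (1519, 2112): 2626.6 m
Charlie (2903, -703): 2548.6 m
Bravo (-1286, 382): 1797.9 m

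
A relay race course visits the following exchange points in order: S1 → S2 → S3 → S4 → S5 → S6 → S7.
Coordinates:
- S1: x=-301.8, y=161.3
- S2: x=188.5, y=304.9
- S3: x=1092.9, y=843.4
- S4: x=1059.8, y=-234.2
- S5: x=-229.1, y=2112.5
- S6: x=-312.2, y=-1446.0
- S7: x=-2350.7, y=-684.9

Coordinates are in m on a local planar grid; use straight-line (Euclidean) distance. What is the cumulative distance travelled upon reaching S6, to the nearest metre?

8878 m

Leg distances:
S1→S2: 510.9 m  (cumulative 510.9 m)
S2→S3: 1052.6 m  (cumulative 1563.5 m)
S3→S4: 1078.1 m  (cumulative 2641.6 m)
S4→S5: 2677.4 m  (cumulative 5318.9 m)
S5→S6: 3559.5 m  (cumulative 8878.4 m)
Cumulative distance at S6 ≈ 8878 m.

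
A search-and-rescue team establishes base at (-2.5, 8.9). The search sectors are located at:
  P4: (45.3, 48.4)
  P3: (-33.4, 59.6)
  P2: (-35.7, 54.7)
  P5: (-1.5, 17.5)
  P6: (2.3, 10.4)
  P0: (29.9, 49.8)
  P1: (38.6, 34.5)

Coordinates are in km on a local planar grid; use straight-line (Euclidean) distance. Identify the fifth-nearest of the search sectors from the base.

Distance to each, sorted:
P6: 5.0 km
P5: 8.7 km
P1: 48.4 km
P0: 52.2 km
P2: 56.6 km
P3: 59.4 km
P4: 62.0 km
The fifth-nearest is P2 at 56.6 km.

P2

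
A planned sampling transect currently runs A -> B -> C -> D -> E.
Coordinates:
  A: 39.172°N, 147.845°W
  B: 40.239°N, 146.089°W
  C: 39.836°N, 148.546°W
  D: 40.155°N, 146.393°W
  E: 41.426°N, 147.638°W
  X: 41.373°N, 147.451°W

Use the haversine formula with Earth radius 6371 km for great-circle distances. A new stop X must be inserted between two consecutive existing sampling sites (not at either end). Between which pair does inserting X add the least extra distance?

Added distance for inserting X between each consecutive pair:
A–B: 226.0 km
B–C: 150.8 km
C–D: 169.6 km
D–E: 2.8 km
Smallest added distance is 2.8 km, inserting between D and E.

between D and E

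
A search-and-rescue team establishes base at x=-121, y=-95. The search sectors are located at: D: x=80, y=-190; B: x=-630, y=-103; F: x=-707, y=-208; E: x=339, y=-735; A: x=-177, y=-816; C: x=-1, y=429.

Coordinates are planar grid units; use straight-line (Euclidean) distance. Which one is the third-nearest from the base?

C

Distance to each, sorted:
D: 222.3
B: 509.1
C: 537.6
F: 596.8
A: 723.2
E: 788.2
The third-nearest is C at 537.6.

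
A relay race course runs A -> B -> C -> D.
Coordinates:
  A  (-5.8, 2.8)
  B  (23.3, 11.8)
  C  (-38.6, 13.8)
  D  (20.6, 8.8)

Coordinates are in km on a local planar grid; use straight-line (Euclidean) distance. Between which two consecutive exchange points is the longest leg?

B–C

Leg distances:
A→B: 30.5 km
B→C: 61.9 km
C→D: 59.4 km
The longest leg is B–C at 61.9 km.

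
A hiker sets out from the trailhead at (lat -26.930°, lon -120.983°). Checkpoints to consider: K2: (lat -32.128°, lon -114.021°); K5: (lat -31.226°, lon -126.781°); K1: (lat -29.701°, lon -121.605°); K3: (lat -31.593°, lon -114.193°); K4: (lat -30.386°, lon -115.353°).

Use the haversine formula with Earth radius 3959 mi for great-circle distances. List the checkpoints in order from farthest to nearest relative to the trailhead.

K2, K3, K5, K4, K1

Distance from the trailhead at (lat -26.930°, lon -120.983°) to each:
K2 (lat -32.128°, lon -114.021°): 551.3 mi
K3 (lat -31.593°, lon -114.193°): 520.7 mi
K5 (lat -31.226°, lon -126.781°): 458.9 mi
K4 (lat -30.386°, lon -115.353°): 416.5 mi
K1 (lat -29.701°, lon -121.605°): 195.2 mi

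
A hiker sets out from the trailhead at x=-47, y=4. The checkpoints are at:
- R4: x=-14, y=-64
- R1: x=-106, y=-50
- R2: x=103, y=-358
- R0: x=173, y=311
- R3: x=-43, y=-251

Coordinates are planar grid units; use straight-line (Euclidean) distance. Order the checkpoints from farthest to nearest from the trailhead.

R2, R0, R3, R1, R4

Computing each straight-line distance from x=-47, y=4:
R2 x=103, y=-358: 391.8
R0 x=173, y=311: 377.7
R3 x=-43, y=-251: 255.0
R1 x=-106, y=-50: 80.0
R4 x=-14, y=-64: 75.6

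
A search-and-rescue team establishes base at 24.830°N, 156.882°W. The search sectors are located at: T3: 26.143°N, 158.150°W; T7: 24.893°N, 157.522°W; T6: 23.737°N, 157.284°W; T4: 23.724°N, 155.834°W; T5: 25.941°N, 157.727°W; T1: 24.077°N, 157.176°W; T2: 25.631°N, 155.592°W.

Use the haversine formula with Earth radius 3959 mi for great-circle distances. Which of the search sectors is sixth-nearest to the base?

T4

Distances from the base (24.830°N, 156.882°W):
T7: 40.4 mi
T1: 55.2 mi
T6: 79.7 mi
T5: 93.1 mi
T2: 97.8 mi
T4: 101.0 mi
T3: 120.4 mi
The sixth-nearest is T4 at 101.0 mi.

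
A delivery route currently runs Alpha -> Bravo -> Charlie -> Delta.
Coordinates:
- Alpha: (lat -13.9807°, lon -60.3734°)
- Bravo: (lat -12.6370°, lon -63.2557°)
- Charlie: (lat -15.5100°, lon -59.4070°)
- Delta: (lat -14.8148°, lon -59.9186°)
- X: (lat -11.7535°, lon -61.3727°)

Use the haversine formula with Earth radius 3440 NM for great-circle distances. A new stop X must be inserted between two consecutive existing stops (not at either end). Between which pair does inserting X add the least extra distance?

Added distance for inserting X between each consecutive pair:
Alpha–Bravo: 81.8 NM
Bravo–Charlie: 92.8 NM
Charlie–Delta: 404.3 NM
Smallest added distance is 81.8 NM, inserting between Alpha and Bravo.

between Alpha and Bravo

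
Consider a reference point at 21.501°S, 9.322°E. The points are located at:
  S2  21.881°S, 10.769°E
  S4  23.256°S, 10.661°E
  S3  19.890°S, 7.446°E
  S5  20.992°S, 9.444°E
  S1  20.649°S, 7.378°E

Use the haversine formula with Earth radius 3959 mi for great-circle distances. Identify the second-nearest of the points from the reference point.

Distances from the reference point (21.501°S, 9.322°E):
S5: 36.0 mi
S2: 96.5 mi
S1: 138.5 mi
S4: 148.4 mi
S3: 164.6 mi
The second-nearest is S2 at 96.5 mi.

S2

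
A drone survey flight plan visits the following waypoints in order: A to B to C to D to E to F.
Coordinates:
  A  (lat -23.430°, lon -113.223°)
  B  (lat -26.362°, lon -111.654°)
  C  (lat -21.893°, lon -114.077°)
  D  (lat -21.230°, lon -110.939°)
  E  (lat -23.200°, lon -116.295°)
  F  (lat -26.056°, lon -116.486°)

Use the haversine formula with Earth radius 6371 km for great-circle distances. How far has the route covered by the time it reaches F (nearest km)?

2161 km

Leg distances:
A→B: 362.4 km  (cumulative 362.4 km)
B→C: 554.4 km  (cumulative 916.8 km)
C→D: 332.8 km  (cumulative 1249.6 km)
D→E: 593.2 km  (cumulative 1842.8 km)
E→F: 318.2 km  (cumulative 2160.9 km)
Cumulative distance at F ≈ 2161 km.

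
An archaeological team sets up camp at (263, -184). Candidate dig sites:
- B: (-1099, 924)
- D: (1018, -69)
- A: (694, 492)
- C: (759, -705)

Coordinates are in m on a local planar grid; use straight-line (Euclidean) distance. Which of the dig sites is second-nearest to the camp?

Distance to each, sorted:
C: 719.3 m
D: 763.7 m
A: 801.7 m
B: 1755.8 m
The second-nearest is D at 763.7 m.

D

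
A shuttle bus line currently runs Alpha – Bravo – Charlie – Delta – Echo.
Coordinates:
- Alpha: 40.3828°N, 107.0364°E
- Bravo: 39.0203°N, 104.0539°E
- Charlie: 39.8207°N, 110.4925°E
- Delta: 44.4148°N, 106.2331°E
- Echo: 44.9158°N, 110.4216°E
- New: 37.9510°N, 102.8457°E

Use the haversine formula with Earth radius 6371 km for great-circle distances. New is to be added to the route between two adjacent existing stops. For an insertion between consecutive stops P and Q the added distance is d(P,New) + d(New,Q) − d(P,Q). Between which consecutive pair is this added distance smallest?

between Bravo and Charlie

Added distance for inserting New between each consecutive pair:
Alpha–Bravo: 313.2 km
Bravo–Charlie: 292.2 km
Charlie–Delta: 846.1 km
Delta–Echo: 1435.0 km
Smallest added distance is 292.2 km, inserting between Bravo and Charlie.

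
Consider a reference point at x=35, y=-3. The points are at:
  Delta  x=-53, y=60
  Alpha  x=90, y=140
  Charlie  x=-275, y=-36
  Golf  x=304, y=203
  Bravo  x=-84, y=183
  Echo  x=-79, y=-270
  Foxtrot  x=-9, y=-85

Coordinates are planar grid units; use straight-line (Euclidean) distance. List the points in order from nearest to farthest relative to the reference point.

Foxtrot, Delta, Alpha, Bravo, Echo, Charlie, Golf

Distance from the reference point at x=35, y=-3 to each:
Foxtrot x=-9, y=-85: 93.1
Delta x=-53, y=60: 108.2
Alpha x=90, y=140: 153.2
Bravo x=-84, y=183: 220.8
Echo x=-79, y=-270: 290.3
Charlie x=-275, y=-36: 311.8
Golf x=304, y=203: 338.8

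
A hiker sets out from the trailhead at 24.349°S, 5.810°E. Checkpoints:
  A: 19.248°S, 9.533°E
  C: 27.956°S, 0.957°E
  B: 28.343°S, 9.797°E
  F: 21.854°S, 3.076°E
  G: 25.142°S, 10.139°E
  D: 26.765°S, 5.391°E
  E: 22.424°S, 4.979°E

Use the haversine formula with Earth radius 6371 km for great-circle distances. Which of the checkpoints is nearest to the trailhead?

E

Distance to each, sorted:
E: 230.2 km
D: 271.9 km
F: 393.9 km
G: 445.9 km
B: 595.8 km
C: 628.8 km
A: 685.1 km
The nearest is E at 230.2 km.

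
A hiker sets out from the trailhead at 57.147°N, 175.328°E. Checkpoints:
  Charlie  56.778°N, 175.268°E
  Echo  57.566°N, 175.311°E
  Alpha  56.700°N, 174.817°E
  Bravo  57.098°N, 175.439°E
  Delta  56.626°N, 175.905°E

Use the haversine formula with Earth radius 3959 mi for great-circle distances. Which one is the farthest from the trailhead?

Distances from the trailhead (57.147°N, 175.328°E):
Delta: 42.1 mi
Alpha: 36.4 mi
Echo: 29.0 mi
Charlie: 25.6 mi
Bravo: 5.4 mi
The farthest is Delta at 42.1 mi.

Delta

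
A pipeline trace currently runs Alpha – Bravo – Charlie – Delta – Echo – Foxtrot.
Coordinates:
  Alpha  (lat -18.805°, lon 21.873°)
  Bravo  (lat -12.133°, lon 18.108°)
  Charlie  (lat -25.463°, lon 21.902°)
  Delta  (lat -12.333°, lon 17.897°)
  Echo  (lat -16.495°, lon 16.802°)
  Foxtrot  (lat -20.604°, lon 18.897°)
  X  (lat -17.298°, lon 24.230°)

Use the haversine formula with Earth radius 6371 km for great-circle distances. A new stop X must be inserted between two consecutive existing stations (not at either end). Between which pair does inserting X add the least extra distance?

between Bravo and Charlie

Added distance for inserting X between each consecutive pair:
Alpha–Bravo: 329.4 km
Bravo–Charlie: 278.0 km
Charlie–Delta: 296.4 km
Delta–Echo: 1194.0 km
Echo–Foxtrot: 958.3 km
Smallest added distance is 278.0 km, inserting between Bravo and Charlie.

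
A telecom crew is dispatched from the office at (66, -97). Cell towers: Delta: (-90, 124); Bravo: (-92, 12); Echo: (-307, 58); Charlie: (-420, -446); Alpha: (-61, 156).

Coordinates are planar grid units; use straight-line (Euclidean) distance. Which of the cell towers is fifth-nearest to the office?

Distances from the office ((66, -97)):
Bravo: 192.0
Delta: 270.5
Alpha: 283.1
Echo: 403.9
Charlie: 598.3
The fifth-nearest is Charlie at 598.3.

Charlie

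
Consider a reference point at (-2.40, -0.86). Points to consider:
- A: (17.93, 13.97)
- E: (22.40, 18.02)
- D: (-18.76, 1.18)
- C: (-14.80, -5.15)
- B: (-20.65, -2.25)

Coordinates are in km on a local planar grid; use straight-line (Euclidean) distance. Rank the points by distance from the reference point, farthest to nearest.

Distances from the reference point:
E (22.40, 18.02): 31.2 km
A (17.93, 13.97): 25.2 km
B (-20.65, -2.25): 18.3 km
D (-18.76, 1.18): 16.5 km
C (-14.80, -5.15): 13.1 km

E, A, B, D, C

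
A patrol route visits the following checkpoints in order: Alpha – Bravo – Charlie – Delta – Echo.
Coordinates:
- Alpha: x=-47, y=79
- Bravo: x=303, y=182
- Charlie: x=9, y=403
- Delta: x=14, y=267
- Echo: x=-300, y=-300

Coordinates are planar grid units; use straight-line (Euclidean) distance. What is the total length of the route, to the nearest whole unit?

Leg distances:
Alpha→Bravo: 364.8  (cumulative 364.8)
Bravo→Charlie: 367.8  (cumulative 732.6)
Charlie→Delta: 136.1  (cumulative 868.7)
Delta→Echo: 648.1  (cumulative 1516.9)
Total route length ≈ 1517.

1517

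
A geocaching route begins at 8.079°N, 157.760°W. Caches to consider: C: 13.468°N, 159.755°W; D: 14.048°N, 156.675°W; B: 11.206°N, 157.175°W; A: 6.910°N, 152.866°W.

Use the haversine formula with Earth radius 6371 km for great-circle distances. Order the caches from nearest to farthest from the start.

Distances from the start:
B 11.206°N, 157.175°W: 353.6 km
A 6.910°N, 152.866°W: 555.0 km
C 13.468°N, 159.755°W: 637.6 km
D 14.048°N, 156.675°W: 674.2 km

B, A, C, D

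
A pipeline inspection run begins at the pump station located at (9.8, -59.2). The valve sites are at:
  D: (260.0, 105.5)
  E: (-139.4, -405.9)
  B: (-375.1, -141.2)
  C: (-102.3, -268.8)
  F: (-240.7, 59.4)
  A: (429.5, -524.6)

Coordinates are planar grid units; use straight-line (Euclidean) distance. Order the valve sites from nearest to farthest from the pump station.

Distances from the pump station:
C (-102.3, -268.8): 237.7
F (-240.7, 59.4): 277.2
D (260.0, 105.5): 299.5
E (-139.4, -405.9): 377.4
B (-375.1, -141.2): 393.5
A (429.5, -524.6): 626.7

C, F, D, E, B, A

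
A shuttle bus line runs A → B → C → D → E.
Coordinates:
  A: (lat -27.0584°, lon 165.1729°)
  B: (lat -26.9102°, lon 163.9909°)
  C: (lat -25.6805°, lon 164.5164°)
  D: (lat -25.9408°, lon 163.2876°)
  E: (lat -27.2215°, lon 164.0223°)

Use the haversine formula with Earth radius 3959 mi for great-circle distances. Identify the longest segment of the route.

D–E

Leg distances:
A→B: 73.5 mi
B→C: 91.0 mi
C→D: 78.5 mi
D→E: 99.5 mi
The longest leg is D–E at 99.5 mi.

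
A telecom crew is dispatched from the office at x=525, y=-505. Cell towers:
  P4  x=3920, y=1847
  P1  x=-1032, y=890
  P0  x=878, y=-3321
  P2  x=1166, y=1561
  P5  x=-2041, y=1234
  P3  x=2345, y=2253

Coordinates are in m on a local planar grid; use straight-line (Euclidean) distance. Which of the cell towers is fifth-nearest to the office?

P3

Distances from the office (x=525, y=-505):
P1: 2090.5 m
P2: 2163.2 m
P0: 2838.0 m
P5: 3099.8 m
P3: 3304.4 m
P4: 4130.1 m
The fifth-nearest is P3 at 3304.4 m.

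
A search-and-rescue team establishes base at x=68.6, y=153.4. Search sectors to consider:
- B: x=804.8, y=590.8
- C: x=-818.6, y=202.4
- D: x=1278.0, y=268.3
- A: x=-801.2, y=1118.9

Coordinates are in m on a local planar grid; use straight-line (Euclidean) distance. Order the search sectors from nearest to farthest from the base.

Distances from the base:
B x=804.8, y=590.8: 856.3 m
C x=-818.6, y=202.4: 888.6 m
D x=1278.0, y=268.3: 1214.8 m
A x=-801.2, y=1118.9: 1299.5 m

B, C, D, A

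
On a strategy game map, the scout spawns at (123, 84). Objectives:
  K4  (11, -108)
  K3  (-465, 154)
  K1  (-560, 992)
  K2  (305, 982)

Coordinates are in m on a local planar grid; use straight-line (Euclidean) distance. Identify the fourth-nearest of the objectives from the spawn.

K1

Distance to each, sorted:
K4: 222.3 m
K3: 592.2 m
K2: 916.3 m
K1: 1136.2 m
The fourth-nearest is K1 at 1136.2 m.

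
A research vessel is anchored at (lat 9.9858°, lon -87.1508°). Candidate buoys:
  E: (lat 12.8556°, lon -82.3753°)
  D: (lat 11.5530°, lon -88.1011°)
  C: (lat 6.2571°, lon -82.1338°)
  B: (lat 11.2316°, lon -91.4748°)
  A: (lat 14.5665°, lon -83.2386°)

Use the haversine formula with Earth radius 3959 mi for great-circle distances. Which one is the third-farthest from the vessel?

Distances from the vessel ((lat 9.9858°, lon -87.1508°)):
C: 429.1 mi
A: 412.2 mi
E: 379.4 mi
B: 306.0 mi
D: 126.0 mi
The third-farthest is E at 379.4 mi.

E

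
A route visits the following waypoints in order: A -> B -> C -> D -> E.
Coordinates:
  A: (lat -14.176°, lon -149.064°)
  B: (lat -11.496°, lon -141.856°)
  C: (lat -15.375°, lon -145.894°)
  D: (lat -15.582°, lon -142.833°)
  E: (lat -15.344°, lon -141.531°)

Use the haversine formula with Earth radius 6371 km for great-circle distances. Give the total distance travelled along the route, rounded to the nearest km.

1921 km

Leg distances:
A→B: 836.3 km  (cumulative 836.3 km)
B→C: 613.7 km  (cumulative 1450.0 km)
C→D: 328.8 km  (cumulative 1778.8 km)
D→E: 142.0 km  (cumulative 1920.8 km)
Total route length ≈ 1921 km.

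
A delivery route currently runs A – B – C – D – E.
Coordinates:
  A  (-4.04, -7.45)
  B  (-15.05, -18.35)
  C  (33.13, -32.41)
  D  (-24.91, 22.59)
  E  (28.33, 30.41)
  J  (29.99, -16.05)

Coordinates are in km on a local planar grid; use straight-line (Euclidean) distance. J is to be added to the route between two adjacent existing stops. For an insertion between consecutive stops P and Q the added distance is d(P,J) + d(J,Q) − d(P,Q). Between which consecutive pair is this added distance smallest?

between C and D

Added distance for inserting J between each consecutive pair:
A–B: 64.7 km
B–C: 11.6 km
C–D: 3.8 km
D–E: 59.8 km
Smallest added distance is 3.8 km, inserting between C and D.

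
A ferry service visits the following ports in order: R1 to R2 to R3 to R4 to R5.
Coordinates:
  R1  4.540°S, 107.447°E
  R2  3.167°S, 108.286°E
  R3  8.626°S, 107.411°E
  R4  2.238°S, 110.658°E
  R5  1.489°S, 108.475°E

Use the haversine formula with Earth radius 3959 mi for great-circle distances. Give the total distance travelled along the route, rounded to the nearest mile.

Leg distances:
R1→R2: 111.1 mi  (cumulative 111.1 mi)
R2→R3: 382.0 mi  (cumulative 493.1 mi)
R3→R4: 494.6 mi  (cumulative 987.7 mi)
R4→R5: 159.4 mi  (cumulative 1147.1 mi)
Total route length ≈ 1147 mi.

1147 mi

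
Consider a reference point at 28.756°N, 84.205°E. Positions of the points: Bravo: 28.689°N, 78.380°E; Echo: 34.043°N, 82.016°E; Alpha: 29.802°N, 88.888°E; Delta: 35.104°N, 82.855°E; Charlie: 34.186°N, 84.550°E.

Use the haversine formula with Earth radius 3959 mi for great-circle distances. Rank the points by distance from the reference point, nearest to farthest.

Computing each great-circle distance from 28.756°N, 84.205°E:
Alpha 29.802°N, 88.888°E: 291.3 mi
Bravo 28.689°N, 78.380°E: 353.0 mi
Charlie 34.186°N, 84.550°E: 375.7 mi
Echo 34.043°N, 82.016°E: 387.4 mi
Delta 35.104°N, 82.855°E: 445.7 mi

Alpha, Bravo, Charlie, Echo, Delta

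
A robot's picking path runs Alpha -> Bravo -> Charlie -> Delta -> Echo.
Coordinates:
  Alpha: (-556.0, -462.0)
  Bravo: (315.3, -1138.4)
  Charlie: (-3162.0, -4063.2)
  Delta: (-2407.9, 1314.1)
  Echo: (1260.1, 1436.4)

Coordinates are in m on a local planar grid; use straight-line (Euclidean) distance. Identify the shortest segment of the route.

Leg distances:
Alpha→Bravo: 1103.0 m
Bravo→Charlie: 4543.8 m
Charlie→Delta: 5429.9 m
Delta→Echo: 3670.0 m
The shortest leg is Alpha–Bravo at 1103.0 m.

Alpha–Bravo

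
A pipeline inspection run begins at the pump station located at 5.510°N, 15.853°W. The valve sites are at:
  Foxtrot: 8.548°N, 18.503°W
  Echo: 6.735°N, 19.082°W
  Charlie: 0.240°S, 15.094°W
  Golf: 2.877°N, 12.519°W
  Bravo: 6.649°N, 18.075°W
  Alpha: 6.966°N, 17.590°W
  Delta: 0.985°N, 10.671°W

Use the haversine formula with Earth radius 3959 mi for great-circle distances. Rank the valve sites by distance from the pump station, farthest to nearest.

Delta, Charlie, Golf, Foxtrot, Echo, Bravo, Alpha

Computing each great-circle distance from 5.510°N, 15.853°W:
Delta 0.985°N, 10.671°W: 474.9 mi
Charlie 0.240°S, 15.094°W: 400.7 mi
Golf 2.877°N, 12.519°W: 293.0 mi
Foxtrot 8.548°N, 18.503°W: 277.6 mi
Echo 6.735°N, 19.082°W: 237.4 mi
Bravo 6.649°N, 18.075°W: 171.8 mi
Alpha 6.966°N, 17.590°W: 156.1 mi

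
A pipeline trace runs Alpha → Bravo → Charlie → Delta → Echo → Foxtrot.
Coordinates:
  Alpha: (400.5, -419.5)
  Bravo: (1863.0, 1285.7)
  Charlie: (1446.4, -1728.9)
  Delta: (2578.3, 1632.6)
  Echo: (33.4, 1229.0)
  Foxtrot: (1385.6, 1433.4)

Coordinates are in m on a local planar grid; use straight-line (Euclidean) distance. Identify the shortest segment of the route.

Echo–Foxtrot

Leg distances:
Alpha→Bravo: 2246.5 m
Bravo→Charlie: 3043.2 m
Charlie→Delta: 3547.0 m
Delta→Echo: 2576.7 m
Echo→Foxtrot: 1367.6 m
The shortest leg is Echo–Foxtrot at 1367.6 m.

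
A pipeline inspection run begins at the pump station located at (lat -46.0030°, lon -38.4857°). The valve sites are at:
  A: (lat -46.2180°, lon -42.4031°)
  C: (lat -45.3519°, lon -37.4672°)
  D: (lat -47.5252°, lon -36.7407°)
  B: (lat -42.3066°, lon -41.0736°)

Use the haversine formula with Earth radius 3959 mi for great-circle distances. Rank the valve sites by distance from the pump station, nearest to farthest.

C, D, A, B

Distance from the pump station at (lat -46.0030°, lon -38.4857°) to each:
C (lat -45.3519°, lon -37.4672°): 66.6 mi
D (lat -47.5252°, lon -36.7407°): 133.7 mi
A (lat -46.2180°, lon -42.4031°): 188.2 mi
B (lat -42.3066°, lon -41.0736°): 285.8 mi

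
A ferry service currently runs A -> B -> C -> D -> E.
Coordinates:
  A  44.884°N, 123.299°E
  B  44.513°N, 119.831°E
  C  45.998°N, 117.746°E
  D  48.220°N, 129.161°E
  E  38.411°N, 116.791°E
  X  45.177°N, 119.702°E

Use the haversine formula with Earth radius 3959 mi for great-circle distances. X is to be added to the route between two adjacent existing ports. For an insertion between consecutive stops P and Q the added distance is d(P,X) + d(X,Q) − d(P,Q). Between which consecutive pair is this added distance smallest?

between B and C

Added distance for inserting X between each consecutive pair:
A–B: 50.9 mi
B–C: 12.3 mi
C–D: 47.2 mi
D–E: 68.0 mi
Smallest added distance is 12.3 mi, inserting between B and C.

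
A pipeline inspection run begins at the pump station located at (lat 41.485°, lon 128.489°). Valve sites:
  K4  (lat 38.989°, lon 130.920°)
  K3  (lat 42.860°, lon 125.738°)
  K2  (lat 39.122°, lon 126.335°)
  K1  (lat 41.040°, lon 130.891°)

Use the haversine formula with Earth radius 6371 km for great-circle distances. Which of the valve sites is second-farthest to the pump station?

K2

Distance to each, sorted:
K4: 345.8 km
K2: 320.0 km
K3: 273.4 km
K1: 206.8 km
The second-farthest is K2 at 320.0 km.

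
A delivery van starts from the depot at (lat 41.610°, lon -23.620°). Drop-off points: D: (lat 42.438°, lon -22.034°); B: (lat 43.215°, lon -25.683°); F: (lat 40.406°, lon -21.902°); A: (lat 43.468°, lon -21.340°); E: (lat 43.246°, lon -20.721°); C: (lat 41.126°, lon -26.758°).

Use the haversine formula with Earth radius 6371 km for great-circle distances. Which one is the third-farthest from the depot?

Distances from the depot ((lat 41.610°, lon -23.620°)):
E: 299.5 km
A: 278.5 km
C: 267.3 km
B: 246.0 km
F: 196.7 km
D: 160.1 km
The third-farthest is C at 267.3 km.

C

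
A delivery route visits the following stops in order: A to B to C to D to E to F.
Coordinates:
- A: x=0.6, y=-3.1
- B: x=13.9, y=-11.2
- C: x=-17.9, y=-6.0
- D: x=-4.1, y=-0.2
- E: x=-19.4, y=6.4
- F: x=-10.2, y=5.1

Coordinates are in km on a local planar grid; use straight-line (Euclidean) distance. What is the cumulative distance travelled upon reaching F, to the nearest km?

89 km

Leg distances:
A→B: 15.6 km  (cumulative 15.6 km)
B→C: 32.2 km  (cumulative 47.8 km)
C→D: 15.0 km  (cumulative 62.8 km)
D→E: 16.7 km  (cumulative 79.4 km)
E→F: 9.3 km  (cumulative 88.7 km)
Cumulative distance at F ≈ 89 km.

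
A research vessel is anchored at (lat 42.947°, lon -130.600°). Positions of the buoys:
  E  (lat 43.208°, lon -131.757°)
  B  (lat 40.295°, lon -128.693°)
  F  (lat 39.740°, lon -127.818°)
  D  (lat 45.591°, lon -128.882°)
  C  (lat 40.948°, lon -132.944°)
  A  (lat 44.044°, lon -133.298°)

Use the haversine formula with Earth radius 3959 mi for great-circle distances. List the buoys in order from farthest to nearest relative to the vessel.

Distance from the vessel at (lat 42.947°, lon -130.600°) to each:
F (lat 39.740°, lon -127.818°): 264.4 mi
B (lat 40.295°, lon -128.693°): 208.0 mi
D (lat 45.591°, lon -128.882°): 201.5 mi
C (lat 40.948°, lon -132.944°): 183.3 mi
A (lat 44.044°, lon -133.298°): 155.0 mi
E (lat 43.208°, lon -131.757°): 61.1 mi

F, B, D, C, A, E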